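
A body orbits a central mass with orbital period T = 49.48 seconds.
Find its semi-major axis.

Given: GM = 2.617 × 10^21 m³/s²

Invert Kepler's third law: a = (GM · T² / (4π²))^(1/3).
Substituting T = 49.48 s and GM = 2.617e+21 m³/s²:
a = (2.617e+21 · (49.48)² / (4π²))^(1/3) m
a ≈ 5.455e+07 m = 54.55 Mm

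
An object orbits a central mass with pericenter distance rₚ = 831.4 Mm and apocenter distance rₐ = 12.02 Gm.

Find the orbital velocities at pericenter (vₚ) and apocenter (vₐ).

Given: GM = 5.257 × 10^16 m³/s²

Convert to SI: rₚ = 831.4 Mm = 8.314e+08 m; rₐ = 12.02 Gm = 1.202e+10 m.
Use the vis-viva equation v² = GM(2/r − 1/a) with a = (rₚ + rₐ)/2 = (8.314e+08 + 1.202e+10)/2 = 6.4257e+09 m.
vₚ = √(GM · (2/rₚ − 1/a)) = √(5.257e+16 · (2/8.314e+08 − 1/6.4257e+09)) m/s ≈ 1.088e+04 m/s = 10.88 km/s.
vₐ = √(GM · (2/rₐ − 1/a)) = √(5.257e+16 · (2/1.202e+10 − 1/6.4257e+09)) m/s ≈ 752.2 m/s = 752.2 m/s.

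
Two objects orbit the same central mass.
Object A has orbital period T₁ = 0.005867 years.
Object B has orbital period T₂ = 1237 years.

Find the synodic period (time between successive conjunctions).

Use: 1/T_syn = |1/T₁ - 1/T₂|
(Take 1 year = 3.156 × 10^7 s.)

Convert to SI: T₁ = 0.005867 years = 185163 s; T₂ = 1237 years = 3.90397e+10 s.
T_syn = |T₁ · T₂ / (T₁ − T₂)|.
T_syn = |185163 · 3.90397e+10 / (185163 − 3.90397e+10)| s ≈ 1.852e+05 s = 0.005867 years.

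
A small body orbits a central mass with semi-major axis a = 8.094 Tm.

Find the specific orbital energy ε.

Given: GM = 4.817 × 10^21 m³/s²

Convert to SI: a = 8.094 Tm = 8.094e+12 m.
ε = −GM / (2a).
ε = −4.817e+21 / (2 · 8.094e+12) J/kg ≈ -2.976e+08 J/kg = -297.6 MJ/kg.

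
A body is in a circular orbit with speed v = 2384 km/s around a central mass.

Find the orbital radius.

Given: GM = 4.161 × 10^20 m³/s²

Convert to SI: v = 2384 km/s = 2.384e+06 m/s.
For a circular orbit, v² = GM / r, so r = GM / v².
r = 4.161e+20 / (2.384e+06)² m ≈ 7.321e+07 m = 7.321 × 10^7 m.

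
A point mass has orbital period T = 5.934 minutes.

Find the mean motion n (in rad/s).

Convert to SI: T = 5.934 minutes = 356.04 s.
n = 2π / T.
n = 2π / 356.04 s ≈ 0.01765 rad/s.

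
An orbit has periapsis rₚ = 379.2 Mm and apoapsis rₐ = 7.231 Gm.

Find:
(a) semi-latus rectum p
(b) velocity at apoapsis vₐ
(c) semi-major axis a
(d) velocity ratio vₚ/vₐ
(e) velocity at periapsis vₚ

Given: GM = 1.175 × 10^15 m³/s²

Convert to SI: rₚ = 379.2 Mm = 3.792e+08 m; rₐ = 7.231 Gm = 7.231e+09 m.
(a) From a = (rₚ + rₐ)/2 = 3.8051e+09 m and e = (rₐ − rₚ)/(rₐ + rₚ) = 0.900344, p = a(1 − e²) = 3.8051e+09 · (1 − (0.900344)²) ≈ 7.206e+08 m
(b) With a = (rₚ + rₐ)/2 = 3.8051e+09 m, vₐ = √(GM (2/rₐ − 1/a)) = √(1.175e+15 · (2/7.231e+09 − 1/3.8051e+09)) m/s ≈ 127.3 m/s
(c) a = (rₚ + rₐ)/2 = (3.792e+08 + 7.231e+09)/2 ≈ 3.805e+09 m
(d) Conservation of angular momentum (rₚvₚ = rₐvₐ) gives vₚ/vₐ = rₐ/rₚ = 7.231e+09/3.792e+08 ≈ 19.07
(e) With a = (rₚ + rₐ)/2 = 3.8051e+09 m, vₚ = √(GM (2/rₚ − 1/a)) = √(1.175e+15 · (2/3.792e+08 − 1/3.8051e+09)) m/s ≈ 2427 m/s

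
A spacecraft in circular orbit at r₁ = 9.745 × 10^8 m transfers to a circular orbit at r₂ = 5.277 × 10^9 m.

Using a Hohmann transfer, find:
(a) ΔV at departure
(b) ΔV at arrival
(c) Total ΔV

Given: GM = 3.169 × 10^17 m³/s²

Transfer semi-major axis: a_t = (r₁ + r₂)/2 = (9.745e+08 + 5.277e+09)/2 = 3.12575e+09 m.
Circular speeds: v₁ = √(GM/r₁) = 18033.1 m/s, v₂ = √(GM/r₂) = 7749.39 m/s.
Transfer speeds (vis-viva v² = GM(2/r − 1/a_t)): v₁ᵗ = 23430.8 m/s, v₂ᵗ = 4326.94 m/s.
(a) ΔV₁ = |v₁ᵗ − v₁| ≈ 5398 m/s = 5.398 km/s.
(b) ΔV₂ = |v₂ − v₂ᵗ| ≈ 3422 m/s = 3.422 km/s.
(c) ΔV_total = ΔV₁ + ΔV₂ ≈ 8820 m/s = 8.82 km/s.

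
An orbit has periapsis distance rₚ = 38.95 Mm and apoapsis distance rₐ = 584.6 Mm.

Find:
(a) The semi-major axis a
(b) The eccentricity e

Convert to SI: rₚ = 38.95 Mm = 3.895e+07 m; rₐ = 584.6 Mm = 5.846e+08 m.
(a) a = (rₚ + rₐ) / 2 = (3.895e+07 + 5.846e+08) / 2 ≈ 3.118e+08 m = 311.8 Mm.
(b) e = (rₐ − rₚ) / (rₐ + rₚ) = (5.846e+08 − 3.895e+07) / (5.846e+08 + 3.895e+07) ≈ 0.8751.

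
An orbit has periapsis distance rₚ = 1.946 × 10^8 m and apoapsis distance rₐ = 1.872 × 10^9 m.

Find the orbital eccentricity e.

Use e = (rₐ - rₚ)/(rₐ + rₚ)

e = (rₐ − rₚ) / (rₐ + rₚ).
e = (1.872e+09 − 1.946e+08) / (1.872e+09 + 1.946e+08) = 1.6774e+09 / 2.0666e+09 ≈ 0.8117.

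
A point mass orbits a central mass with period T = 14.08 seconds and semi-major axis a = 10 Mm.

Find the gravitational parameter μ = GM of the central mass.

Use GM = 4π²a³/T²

Convert to SI: a = 10 Mm = 1e+07 m.
GM = 4π² · a³ / T².
GM = 4π² · (1e+07)³ / (14.08)² m³/s² ≈ 1.991e+20 m³/s² = 1.991 × 10^20 m³/s².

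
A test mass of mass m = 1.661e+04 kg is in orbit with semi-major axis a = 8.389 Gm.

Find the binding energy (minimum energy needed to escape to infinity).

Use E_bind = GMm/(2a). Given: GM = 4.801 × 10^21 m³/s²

Convert to SI: a = 8.389 Gm = 8.389e+09 m.
Total orbital energy is E = −GMm/(2a); binding energy is E_bind = −E = GMm/(2a).
E_bind = 4.801e+21 · 1.661e+04 / (2 · 8.389e+09) J ≈ 4.753e+15 J = 4.753 PJ.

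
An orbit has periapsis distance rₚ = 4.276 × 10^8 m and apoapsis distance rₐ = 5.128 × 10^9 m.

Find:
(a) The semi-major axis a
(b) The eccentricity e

(a) a = (rₚ + rₐ) / 2 = (4.276e+08 + 5.128e+09) / 2 ≈ 2.778e+09 m = 2.778 × 10^9 m.
(b) e = (rₐ − rₚ) / (rₐ + rₚ) = (5.128e+09 − 4.276e+08) / (5.128e+09 + 4.276e+08) ≈ 0.8461.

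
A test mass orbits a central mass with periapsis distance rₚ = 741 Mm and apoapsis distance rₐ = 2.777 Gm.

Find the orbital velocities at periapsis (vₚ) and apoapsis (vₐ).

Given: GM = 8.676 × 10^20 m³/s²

Convert to SI: rₚ = 741 Mm = 7.41e+08 m; rₐ = 2.777 Gm = 2.777e+09 m.
Use the vis-viva equation v² = GM(2/r − 1/a) with a = (rₚ + rₐ)/2 = (7.41e+08 + 2.777e+09)/2 = 1.759e+09 m.
vₚ = √(GM · (2/rₚ − 1/a)) = √(8.676e+20 · (2/7.41e+08 − 1/1.759e+09)) m/s ≈ 1.36e+06 m/s = 1360 km/s.
vₐ = √(GM · (2/rₐ − 1/a)) = √(8.676e+20 · (2/2.777e+09 − 1/1.759e+09)) m/s ≈ 3.628e+05 m/s = 362.8 km/s.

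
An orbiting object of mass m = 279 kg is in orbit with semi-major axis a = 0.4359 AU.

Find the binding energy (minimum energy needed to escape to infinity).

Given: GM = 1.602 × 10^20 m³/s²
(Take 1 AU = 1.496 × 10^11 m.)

Convert to SI: a = 0.4359 AU = 6.52106e+10 m.
Total orbital energy is E = −GMm/(2a); binding energy is E_bind = −E = GMm/(2a).
E_bind = 1.602e+20 · 279 / (2 · 6.52106e+10) J ≈ 3.427e+11 J = 342.7 GJ.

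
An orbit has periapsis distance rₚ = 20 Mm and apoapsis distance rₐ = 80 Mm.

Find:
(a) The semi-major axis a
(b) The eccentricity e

Convert to SI: rₚ = 20 Mm = 2e+07 m; rₐ = 80 Mm = 8e+07 m.
(a) a = (rₚ + rₐ) / 2 = (2e+07 + 8e+07) / 2 ≈ 5e+07 m = 50 Mm.
(b) e = (rₐ − rₚ) / (rₐ + rₚ) = (8e+07 − 2e+07) / (8e+07 + 2e+07) ≈ 0.6.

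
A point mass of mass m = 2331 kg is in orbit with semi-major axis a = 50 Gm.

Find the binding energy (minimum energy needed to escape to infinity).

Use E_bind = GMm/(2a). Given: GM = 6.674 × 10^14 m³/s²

Convert to SI: a = 50 Gm = 5e+10 m.
Total orbital energy is E = −GMm/(2a); binding energy is E_bind = −E = GMm/(2a).
E_bind = 6.674e+14 · 2331 / (2 · 5e+10) J ≈ 1.556e+07 J = 15.56 MJ.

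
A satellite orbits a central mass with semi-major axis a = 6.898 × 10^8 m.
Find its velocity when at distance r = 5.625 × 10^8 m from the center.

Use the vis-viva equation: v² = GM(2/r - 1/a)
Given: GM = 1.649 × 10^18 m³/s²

Vis-viva: v = √(GM · (2/r − 1/a)).
2/r − 1/a = 2/5.625e+08 − 1/6.898e+08 = 2.10586e-09 m⁻¹.
v = √(1.649e+18 · 2.10586e-09) m/s ≈ 5.893e+04 m/s = 58.93 km/s.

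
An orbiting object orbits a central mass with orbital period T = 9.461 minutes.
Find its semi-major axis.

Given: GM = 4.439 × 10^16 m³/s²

Convert to SI: T = 9.461 minutes = 567.66 s.
Invert Kepler's third law: a = (GM · T² / (4π²))^(1/3).
Substituting T = 567.66 s and GM = 4.439e+16 m³/s²:
a = (4.439e+16 · (567.66)² / (4π²))^(1/3) m
a ≈ 7.129e+06 m = 7.129 Mm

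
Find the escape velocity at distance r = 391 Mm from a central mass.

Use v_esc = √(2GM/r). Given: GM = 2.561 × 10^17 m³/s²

Convert to SI: r = 391 Mm = 3.91e+08 m.
Escape velocity comes from setting total energy to zero: ½v² − GM/r = 0 ⇒ v_esc = √(2GM / r).
v_esc = √(2 · 2.561e+17 / 3.91e+08) m/s ≈ 3.619e+04 m/s = 36.19 km/s.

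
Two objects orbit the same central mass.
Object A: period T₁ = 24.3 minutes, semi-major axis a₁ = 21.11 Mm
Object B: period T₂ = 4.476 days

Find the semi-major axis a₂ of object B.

Convert to SI: T₁ = 24.3 minutes = 1458 s; a₁ = 21.11 Mm = 2.111e+07 m; T₂ = 4.476 days = 386726 s.
Kepler's third law: (T₁/T₂)² = (a₁/a₂)³ ⇒ a₂ = a₁ · (T₂/T₁)^(2/3).
T₂/T₁ = 386726 / 1458 = 265.244.
a₂ = 2.111e+07 · (265.244)^(2/3) m ≈ 8.715e+08 m = 871.5 Mm.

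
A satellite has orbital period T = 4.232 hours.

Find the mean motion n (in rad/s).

Convert to SI: T = 4.232 hours = 15235.2 s.
n = 2π / T.
n = 2π / 15235.2 s ≈ 0.0004124 rad/s.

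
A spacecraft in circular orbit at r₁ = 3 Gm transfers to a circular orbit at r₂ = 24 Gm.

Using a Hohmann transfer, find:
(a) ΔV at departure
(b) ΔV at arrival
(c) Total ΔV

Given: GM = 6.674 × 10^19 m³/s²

Convert to SI: r₁ = 3 Gm = 3e+09 m; r₂ = 24 Gm = 2.4e+10 m.
Transfer semi-major axis: a_t = (r₁ + r₂)/2 = (3e+09 + 2.4e+10)/2 = 1.35e+10 m.
Circular speeds: v₁ = √(GM/r₁) = 149153 m/s, v₂ = √(GM/r₂) = 52733.6 m/s.
Transfer speeds (vis-viva v² = GM(2/r − 1/a_t)): v₁ᵗ = 198871 m/s, v₂ᵗ = 24858.9 m/s.
(a) ΔV₁ = |v₁ᵗ − v₁| ≈ 4.972e+04 m/s = 49.72 km/s.
(b) ΔV₂ = |v₂ − v₂ᵗ| ≈ 2.787e+04 m/s = 27.87 km/s.
(c) ΔV_total = ΔV₁ + ΔV₂ ≈ 7.759e+04 m/s = 77.59 km/s.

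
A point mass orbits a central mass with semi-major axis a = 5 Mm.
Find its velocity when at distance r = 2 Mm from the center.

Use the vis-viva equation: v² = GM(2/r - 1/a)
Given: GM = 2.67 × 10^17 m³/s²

Convert to SI: a = 5 Mm = 5e+06 m; r = 2 Mm = 2e+06 m.
Vis-viva: v = √(GM · (2/r − 1/a)).
2/r − 1/a = 2/2e+06 − 1/5e+06 = 8e-07 m⁻¹.
v = √(2.67e+17 · 8e-07) m/s ≈ 4.622e+05 m/s = 462.2 km/s.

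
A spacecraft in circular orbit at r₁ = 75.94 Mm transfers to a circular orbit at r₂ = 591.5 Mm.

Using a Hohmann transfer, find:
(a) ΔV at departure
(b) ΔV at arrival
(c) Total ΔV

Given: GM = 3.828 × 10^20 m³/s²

Convert to SI: r₁ = 75.94 Mm = 7.594e+07 m; r₂ = 591.5 Mm = 5.915e+08 m.
Transfer semi-major axis: a_t = (r₁ + r₂)/2 = (7.594e+07 + 5.915e+08)/2 = 3.3372e+08 m.
Circular speeds: v₁ = √(GM/r₁) = 2.24518e+06 m/s, v₂ = √(GM/r₂) = 804468 m/s.
Transfer speeds (vis-viva v² = GM(2/r − 1/a_t)): v₁ᵗ = 2.98908e+06 m/s, v₂ᵗ = 383754 m/s.
(a) ΔV₁ = |v₁ᵗ − v₁| ≈ 7.439e+05 m/s = 743.9 km/s.
(b) ΔV₂ = |v₂ − v₂ᵗ| ≈ 4.207e+05 m/s = 420.7 km/s.
(c) ΔV_total = ΔV₁ + ΔV₂ ≈ 1.165e+06 m/s = 1165 km/s.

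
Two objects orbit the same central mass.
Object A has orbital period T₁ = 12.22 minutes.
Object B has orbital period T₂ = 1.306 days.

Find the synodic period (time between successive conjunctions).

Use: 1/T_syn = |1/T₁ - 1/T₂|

Convert to SI: T₁ = 12.22 minutes = 733.2 s; T₂ = 1.306 days = 112838 s.
T_syn = |T₁ · T₂ / (T₁ − T₂)|.
T_syn = |733.2 · 112838 / (733.2 − 112838)| s ≈ 738 s = 12.3 minutes.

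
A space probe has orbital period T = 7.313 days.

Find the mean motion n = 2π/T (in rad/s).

Convert to SI: T = 7.313 days = 631843 s.
n = 2π / T.
n = 2π / 631843 s ≈ 9.944e-06 rad/s.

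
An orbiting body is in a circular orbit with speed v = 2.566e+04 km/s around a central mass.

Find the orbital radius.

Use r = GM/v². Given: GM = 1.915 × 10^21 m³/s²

Convert to SI: v = 2.566e+04 km/s = 2.566e+07 m/s.
For a circular orbit, v² = GM / r, so r = GM / v².
r = 1.915e+21 / (2.566e+07)² m ≈ 2.908e+06 m = 2.908 × 10^6 m.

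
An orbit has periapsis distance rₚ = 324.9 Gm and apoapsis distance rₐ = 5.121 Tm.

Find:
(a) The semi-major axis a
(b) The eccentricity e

Convert to SI: rₚ = 324.9 Gm = 3.249e+11 m; rₐ = 5.121 Tm = 5.121e+12 m.
(a) a = (rₚ + rₐ) / 2 = (3.249e+11 + 5.121e+12) / 2 ≈ 2.723e+12 m = 2.723 Tm.
(b) e = (rₐ − rₚ) / (rₐ + rₚ) = (5.121e+12 − 3.249e+11) / (5.121e+12 + 3.249e+11) ≈ 0.8807.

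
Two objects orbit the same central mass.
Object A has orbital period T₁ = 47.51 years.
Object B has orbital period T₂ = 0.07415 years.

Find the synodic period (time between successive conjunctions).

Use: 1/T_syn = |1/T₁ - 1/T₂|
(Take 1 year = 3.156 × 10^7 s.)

Convert to SI: T₁ = 47.51 years = 1.49942e+09 s; T₂ = 0.07415 years = 2.34017e+06 s.
T_syn = |T₁ · T₂ / (T₁ − T₂)|.
T_syn = |1.49942e+09 · 2.34017e+06 / (1.49942e+09 − 2.34017e+06)| s ≈ 2.344e+06 s = 0.07427 years.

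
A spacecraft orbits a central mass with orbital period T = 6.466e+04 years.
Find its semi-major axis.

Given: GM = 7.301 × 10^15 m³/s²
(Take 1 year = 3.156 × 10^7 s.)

Convert to SI: T = 6.466e+04 years = 2.04067e+12 s.
Invert Kepler's third law: a = (GM · T² / (4π²))^(1/3).
Substituting T = 2.04067e+12 s and GM = 7.301e+15 m³/s²:
a = (7.301e+15 · (2.04067e+12)² / (4π²))^(1/3) m
a ≈ 9.166e+12 m = 9.166 Tm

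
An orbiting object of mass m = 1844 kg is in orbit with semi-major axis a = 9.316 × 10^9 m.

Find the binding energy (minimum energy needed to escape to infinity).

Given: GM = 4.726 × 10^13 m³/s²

Total orbital energy is E = −GMm/(2a); binding energy is E_bind = −E = GMm/(2a).
E_bind = 4.726e+13 · 1844 / (2 · 9.316e+09) J ≈ 4.677e+06 J = 4.677 MJ.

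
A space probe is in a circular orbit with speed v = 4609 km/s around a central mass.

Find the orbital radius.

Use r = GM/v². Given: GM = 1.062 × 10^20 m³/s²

Convert to SI: v = 4609 km/s = 4.609e+06 m/s.
For a circular orbit, v² = GM / r, so r = GM / v².
r = 1.062e+20 / (4.609e+06)² m ≈ 4.999e+06 m = 4.999 Mm.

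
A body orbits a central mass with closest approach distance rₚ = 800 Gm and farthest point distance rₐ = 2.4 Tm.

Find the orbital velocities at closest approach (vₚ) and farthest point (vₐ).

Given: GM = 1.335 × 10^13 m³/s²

Convert to SI: rₚ = 800 Gm = 8e+11 m; rₐ = 2.4 Tm = 2.4e+12 m.
Use the vis-viva equation v² = GM(2/r − 1/a) with a = (rₚ + rₐ)/2 = (8e+11 + 2.4e+12)/2 = 1.6e+12 m.
vₚ = √(GM · (2/rₚ − 1/a)) = √(1.335e+13 · (2/8e+11 − 1/1.6e+12)) m/s ≈ 5.003 m/s = 5.003 m/s.
vₐ = √(GM · (2/rₐ − 1/a)) = √(1.335e+13 · (2/2.4e+12 − 1/1.6e+12)) m/s ≈ 1.668 m/s = 1.668 m/s.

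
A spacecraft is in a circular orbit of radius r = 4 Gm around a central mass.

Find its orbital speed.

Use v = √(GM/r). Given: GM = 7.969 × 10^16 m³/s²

Convert to SI: r = 4 Gm = 4e+09 m.
For a circular orbit, gravity supplies the centripetal force, so v = √(GM / r).
v = √(7.969e+16 / 4e+09) m/s ≈ 4463 m/s = 4.463 km/s.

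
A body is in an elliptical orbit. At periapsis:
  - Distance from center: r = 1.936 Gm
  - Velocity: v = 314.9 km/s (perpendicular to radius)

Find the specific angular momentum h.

Convert to SI: r = 1.936 Gm = 1.936e+09 m; v = 314.9 km/s = 314900 m/s.
With v perpendicular to r, h = r · v.
h = 1.936e+09 · 314900 m²/s ≈ 6.096e+14 m²/s.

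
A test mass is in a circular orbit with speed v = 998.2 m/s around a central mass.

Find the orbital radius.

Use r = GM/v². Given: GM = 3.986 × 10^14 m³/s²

For a circular orbit, v² = GM / r, so r = GM / v².
r = 3.986e+14 / (998.2)² m ≈ 4e+08 m = 400 Mm.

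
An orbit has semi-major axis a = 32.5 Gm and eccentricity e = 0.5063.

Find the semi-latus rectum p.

Convert to SI: a = 32.5 Gm = 3.25e+10 m.
p = a (1 − e²).
p = 3.25e+10 · (1 − (0.5063)²) = 3.25e+10 · 0.74366 ≈ 2.417e+10 m = 24.17 Gm.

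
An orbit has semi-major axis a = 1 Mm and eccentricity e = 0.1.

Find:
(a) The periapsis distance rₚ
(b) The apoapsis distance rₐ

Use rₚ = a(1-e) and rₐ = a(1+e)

Convert to SI: a = 1 Mm = 1e+06 m.
(a) rₚ = a(1 − e) = 1e+06 · (1 − 0.1) = 1e+06 · 0.9 ≈ 9e+05 m = 900 km.
(b) rₐ = a(1 + e) = 1e+06 · (1 + 0.1) = 1e+06 · 1.1 ≈ 1.1e+06 m = 1.1 Mm.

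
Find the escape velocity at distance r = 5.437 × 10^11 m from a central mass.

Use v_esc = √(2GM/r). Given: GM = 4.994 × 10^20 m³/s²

Escape velocity comes from setting total energy to zero: ½v² − GM/r = 0 ⇒ v_esc = √(2GM / r).
v_esc = √(2 · 4.994e+20 / 5.437e+11) m/s ≈ 4.286e+04 m/s = 42.86 km/s.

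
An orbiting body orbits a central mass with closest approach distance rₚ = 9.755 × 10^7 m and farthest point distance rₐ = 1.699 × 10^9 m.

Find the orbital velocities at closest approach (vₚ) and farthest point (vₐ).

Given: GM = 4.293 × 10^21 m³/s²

Use the vis-viva equation v² = GM(2/r − 1/a) with a = (rₚ + rₐ)/2 = (9.755e+07 + 1.699e+09)/2 = 8.98275e+08 m.
vₚ = √(GM · (2/rₚ − 1/a)) = √(4.293e+21 · (2/9.755e+07 − 1/8.98275e+08)) m/s ≈ 9.123e+06 m/s = 9123 km/s.
vₐ = √(GM · (2/rₐ − 1/a)) = √(4.293e+21 · (2/1.699e+09 − 1/8.98275e+08)) m/s ≈ 5.238e+05 m/s = 523.8 km/s.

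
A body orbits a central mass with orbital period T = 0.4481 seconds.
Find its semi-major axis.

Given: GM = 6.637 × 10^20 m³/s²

Invert Kepler's third law: a = (GM · T² / (4π²))^(1/3).
Substituting T = 0.4481 s and GM = 6.637e+20 m³/s²:
a = (6.637e+20 · (0.4481)² / (4π²))^(1/3) m
a ≈ 1.5e+06 m = 1.5 Mm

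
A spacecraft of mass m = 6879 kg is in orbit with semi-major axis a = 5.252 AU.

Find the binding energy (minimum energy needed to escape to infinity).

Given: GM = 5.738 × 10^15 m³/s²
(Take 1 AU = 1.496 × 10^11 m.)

Convert to SI: a = 5.252 AU = 7.85699e+11 m.
Total orbital energy is E = −GMm/(2a); binding energy is E_bind = −E = GMm/(2a).
E_bind = 5.738e+15 · 6879 / (2 · 7.85699e+11) J ≈ 2.512e+07 J = 25.12 MJ.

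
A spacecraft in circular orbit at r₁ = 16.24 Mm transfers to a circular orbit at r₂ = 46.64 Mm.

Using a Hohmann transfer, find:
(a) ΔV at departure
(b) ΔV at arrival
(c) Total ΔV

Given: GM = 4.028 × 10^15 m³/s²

Convert to SI: r₁ = 16.24 Mm = 1.624e+07 m; r₂ = 46.64 Mm = 4.664e+07 m.
Transfer semi-major axis: a_t = (r₁ + r₂)/2 = (1.624e+07 + 4.664e+07)/2 = 3.144e+07 m.
Circular speeds: v₁ = √(GM/r₁) = 15749 m/s, v₂ = √(GM/r₂) = 9293.2 m/s.
Transfer speeds (vis-viva v² = GM(2/r − 1/a_t)): v₁ᵗ = 19181.8 m/s, v₂ᵗ = 6679.09 m/s.
(a) ΔV₁ = |v₁ᵗ − v₁| ≈ 3433 m/s = 3.433 km/s.
(b) ΔV₂ = |v₂ − v₂ᵗ| ≈ 2614 m/s = 2.614 km/s.
(c) ΔV_total = ΔV₁ + ΔV₂ ≈ 6047 m/s = 6.047 km/s.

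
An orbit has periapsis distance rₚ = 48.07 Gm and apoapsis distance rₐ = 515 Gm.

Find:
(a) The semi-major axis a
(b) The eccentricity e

Convert to SI: rₚ = 48.07 Gm = 4.807e+10 m; rₐ = 515 Gm = 5.15e+11 m.
(a) a = (rₚ + rₐ) / 2 = (4.807e+10 + 5.15e+11) / 2 ≈ 2.815e+11 m = 281.5 Gm.
(b) e = (rₐ − rₚ) / (rₐ + rₚ) = (5.15e+11 − 4.807e+10) / (5.15e+11 + 4.807e+10) ≈ 0.8293.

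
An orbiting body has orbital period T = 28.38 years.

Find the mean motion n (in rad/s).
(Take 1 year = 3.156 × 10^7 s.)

Convert to SI: T = 28.38 years = 8.95673e+08 s.
n = 2π / T.
n = 2π / 8.95673e+08 s ≈ 7.015e-09 rad/s.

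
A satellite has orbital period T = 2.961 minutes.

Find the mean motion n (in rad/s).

Convert to SI: T = 2.961 minutes = 177.66 s.
n = 2π / T.
n = 2π / 177.66 s ≈ 0.03537 rad/s.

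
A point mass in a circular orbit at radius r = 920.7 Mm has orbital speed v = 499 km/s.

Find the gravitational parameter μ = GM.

Convert to SI: r = 920.7 Mm = 9.207e+08 m; v = 499 km/s = 499000 m/s.
For a circular orbit v² = GM/r, so GM = v² · r.
GM = (499000)² · 9.207e+08 m³/s² ≈ 2.293e+20 m³/s² = 2.293 × 10^20 m³/s².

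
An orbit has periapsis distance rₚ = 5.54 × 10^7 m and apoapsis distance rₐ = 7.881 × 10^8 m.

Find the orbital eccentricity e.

e = (rₐ − rₚ) / (rₐ + rₚ).
e = (7.881e+08 − 5.54e+07) / (7.881e+08 + 5.54e+07) = 7.327e+08 / 8.435e+08 ≈ 0.8686.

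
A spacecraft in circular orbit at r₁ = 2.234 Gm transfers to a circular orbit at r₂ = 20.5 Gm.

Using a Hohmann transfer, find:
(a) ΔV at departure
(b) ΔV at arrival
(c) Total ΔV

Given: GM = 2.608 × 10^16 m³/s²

Convert to SI: r₁ = 2.234 Gm = 2.234e+09 m; r₂ = 20.5 Gm = 2.05e+10 m.
Transfer semi-major axis: a_t = (r₁ + r₂)/2 = (2.234e+09 + 2.05e+10)/2 = 1.1367e+10 m.
Circular speeds: v₁ = √(GM/r₁) = 3416.74 m/s, v₂ = √(GM/r₂) = 1127.92 m/s.
Transfer speeds (vis-viva v² = GM(2/r − 1/a_t)): v₁ᵗ = 4588.45 m/s, v₂ᵗ = 500.029 m/s.
(a) ΔV₁ = |v₁ᵗ − v₁| ≈ 1172 m/s = 1.172 km/s.
(b) ΔV₂ = |v₂ − v₂ᵗ| ≈ 627.9 m/s = 627.9 m/s.
(c) ΔV_total = ΔV₁ + ΔV₂ ≈ 1800 m/s = 1.8 km/s.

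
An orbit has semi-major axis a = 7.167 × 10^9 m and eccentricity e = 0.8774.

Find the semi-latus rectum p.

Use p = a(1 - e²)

p = a (1 − e²).
p = 7.167e+09 · (1 − (0.8774)²) = 7.167e+09 · 0.230169 ≈ 1.65e+09 m = 1.65 × 10^9 m.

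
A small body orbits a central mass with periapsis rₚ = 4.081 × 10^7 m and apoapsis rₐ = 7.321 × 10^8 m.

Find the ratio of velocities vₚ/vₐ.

Conservation of angular momentum gives rₚvₚ = rₐvₐ, so vₚ/vₐ = rₐ/rₚ.
vₚ/vₐ = 7.321e+08 / 4.081e+07 ≈ 17.94.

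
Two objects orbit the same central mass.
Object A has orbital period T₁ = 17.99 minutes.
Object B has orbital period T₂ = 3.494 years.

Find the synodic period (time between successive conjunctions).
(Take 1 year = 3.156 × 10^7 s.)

Convert to SI: T₁ = 17.99 minutes = 1079.4 s; T₂ = 3.494 years = 1.10271e+08 s.
T_syn = |T₁ · T₂ / (T₁ − T₂)|.
T_syn = |1079.4 · 1.10271e+08 / (1079.4 − 1.10271e+08)| s ≈ 1079 s = 17.99 minutes.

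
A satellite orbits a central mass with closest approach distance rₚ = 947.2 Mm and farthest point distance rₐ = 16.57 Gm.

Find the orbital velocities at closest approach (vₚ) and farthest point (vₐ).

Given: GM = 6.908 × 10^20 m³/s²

Convert to SI: rₚ = 947.2 Mm = 9.472e+08 m; rₐ = 16.57 Gm = 1.657e+10 m.
Use the vis-viva equation v² = GM(2/r − 1/a) with a = (rₚ + rₐ)/2 = (9.472e+08 + 1.657e+10)/2 = 8.7586e+09 m.
vₚ = √(GM · (2/rₚ − 1/a)) = √(6.908e+20 · (2/9.472e+08 − 1/8.7586e+09)) m/s ≈ 1.175e+06 m/s = 1175 km/s.
vₐ = √(GM · (2/rₐ − 1/a)) = √(6.908e+20 · (2/1.657e+10 − 1/8.7586e+09)) m/s ≈ 6.715e+04 m/s = 67.15 km/s.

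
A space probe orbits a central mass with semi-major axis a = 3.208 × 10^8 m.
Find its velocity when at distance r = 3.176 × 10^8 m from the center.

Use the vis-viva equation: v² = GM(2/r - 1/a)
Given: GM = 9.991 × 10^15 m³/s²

Vis-viva: v = √(GM · (2/r − 1/a)).
2/r − 1/a = 2/3.176e+08 − 1/3.208e+08 = 3.18002e-09 m⁻¹.
v = √(9.991e+15 · 3.18002e-09) m/s ≈ 5637 m/s = 5.637 km/s.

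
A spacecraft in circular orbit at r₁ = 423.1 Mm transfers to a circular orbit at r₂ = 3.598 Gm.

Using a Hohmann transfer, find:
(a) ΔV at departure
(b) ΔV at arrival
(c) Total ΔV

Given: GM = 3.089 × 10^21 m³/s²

Convert to SI: r₁ = 423.1 Mm = 4.231e+08 m; r₂ = 3.598 Gm = 3.598e+09 m.
Transfer semi-major axis: a_t = (r₁ + r₂)/2 = (4.231e+08 + 3.598e+09)/2 = 2.01055e+09 m.
Circular speeds: v₁ = √(GM/r₁) = 2.70201e+06 m/s, v₂ = √(GM/r₂) = 926570 m/s.
Transfer speeds (vis-viva v² = GM(2/r − 1/a_t)): v₁ᵗ = 3.6146e+06 m/s, v₂ᵗ = 425052 m/s.
(a) ΔV₁ = |v₁ᵗ − v₁| ≈ 9.126e+05 m/s = 912.6 km/s.
(b) ΔV₂ = |v₂ − v₂ᵗ| ≈ 5.015e+05 m/s = 501.5 km/s.
(c) ΔV_total = ΔV₁ + ΔV₂ ≈ 1.414e+06 m/s = 1414 km/s.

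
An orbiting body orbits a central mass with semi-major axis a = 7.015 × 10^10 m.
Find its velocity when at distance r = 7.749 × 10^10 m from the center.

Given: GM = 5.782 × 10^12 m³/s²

Vis-viva: v = √(GM · (2/r − 1/a)).
2/r − 1/a = 2/7.749e+10 − 1/7.015e+10 = 1.15546e-11 m⁻¹.
v = √(5.782e+12 · 1.15546e-11) m/s ≈ 8.174 m/s = 8.174 m/s.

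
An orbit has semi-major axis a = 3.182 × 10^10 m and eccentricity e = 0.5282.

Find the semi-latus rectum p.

p = a (1 − e²).
p = 3.182e+10 · (1 − (0.5282)²) = 3.182e+10 · 0.721005 ≈ 2.294e+10 m = 2.294 × 10^10 m.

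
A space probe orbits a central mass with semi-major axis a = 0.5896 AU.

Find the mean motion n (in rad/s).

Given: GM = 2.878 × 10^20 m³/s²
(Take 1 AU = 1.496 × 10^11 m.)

Convert to SI: a = 0.5896 AU = 8.82042e+10 m.
n = √(GM / a³).
n = √(2.878e+20 / (8.82042e+10)³) rad/s ≈ 6.476e-07 rad/s.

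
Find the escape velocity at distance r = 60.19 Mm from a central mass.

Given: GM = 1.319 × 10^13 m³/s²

Convert to SI: r = 60.19 Mm = 6.019e+07 m.
Escape velocity comes from setting total energy to zero: ½v² − GM/r = 0 ⇒ v_esc = √(2GM / r).
v_esc = √(2 · 1.319e+13 / 6.019e+07) m/s ≈ 662 m/s = 662 m/s.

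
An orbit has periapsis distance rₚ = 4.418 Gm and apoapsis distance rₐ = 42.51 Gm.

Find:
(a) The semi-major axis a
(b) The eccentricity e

Convert to SI: rₚ = 4.418 Gm = 4.418e+09 m; rₐ = 42.51 Gm = 4.251e+10 m.
(a) a = (rₚ + rₐ) / 2 = (4.418e+09 + 4.251e+10) / 2 ≈ 2.346e+10 m = 23.46 Gm.
(b) e = (rₐ − rₚ) / (rₐ + rₚ) = (4.251e+10 − 4.418e+09) / (4.251e+10 + 4.418e+09) ≈ 0.8117.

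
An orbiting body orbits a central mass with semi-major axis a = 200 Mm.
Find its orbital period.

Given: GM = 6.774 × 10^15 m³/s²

Convert to SI: a = 200 Mm = 2e+08 m.
Kepler's third law: T = 2π √(a³ / GM).
Substituting a = 2e+08 m and GM = 6.774e+15 m³/s²:
T = 2π √((2e+08)³ / 6.774e+15) s
T ≈ 2.159e+05 s = 2.499 days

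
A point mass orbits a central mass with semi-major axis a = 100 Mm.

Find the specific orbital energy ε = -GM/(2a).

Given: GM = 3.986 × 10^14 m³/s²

Convert to SI: a = 100 Mm = 1e+08 m.
ε = −GM / (2a).
ε = −3.986e+14 / (2 · 1e+08) J/kg ≈ -1.993e+06 J/kg = -1.993 MJ/kg.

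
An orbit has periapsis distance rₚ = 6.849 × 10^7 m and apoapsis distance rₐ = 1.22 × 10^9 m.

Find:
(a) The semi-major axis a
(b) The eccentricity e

(a) a = (rₚ + rₐ) / 2 = (6.849e+07 + 1.22e+09) / 2 ≈ 6.442e+08 m = 6.442 × 10^8 m.
(b) e = (rₐ − rₚ) / (rₐ + rₚ) = (1.22e+09 − 6.849e+07) / (1.22e+09 + 6.849e+07) ≈ 0.8937.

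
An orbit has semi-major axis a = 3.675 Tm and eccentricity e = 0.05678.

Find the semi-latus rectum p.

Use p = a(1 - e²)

Convert to SI: a = 3.675 Tm = 3.675e+12 m.
p = a (1 − e²).
p = 3.675e+12 · (1 − (0.05678)²) = 3.675e+12 · 0.996776 ≈ 3.663e+12 m = 3.663 Tm.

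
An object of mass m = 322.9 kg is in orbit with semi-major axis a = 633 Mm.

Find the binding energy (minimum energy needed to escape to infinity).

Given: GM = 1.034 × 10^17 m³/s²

Convert to SI: a = 633 Mm = 6.33e+08 m.
Total orbital energy is E = −GMm/(2a); binding energy is E_bind = −E = GMm/(2a).
E_bind = 1.034e+17 · 322.9 / (2 · 6.33e+08) J ≈ 2.637e+10 J = 26.37 GJ.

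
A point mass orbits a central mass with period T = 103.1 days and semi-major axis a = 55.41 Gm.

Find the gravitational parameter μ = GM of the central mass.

Convert to SI: T = 103.1 days = 8.90784e+06 s; a = 55.41 Gm = 5.541e+10 m.
GM = 4π² · a³ / T².
GM = 4π² · (5.541e+10)³ / (8.90784e+06)² m³/s² ≈ 8.464e+19 m³/s² = 8.464 × 10^19 m³/s².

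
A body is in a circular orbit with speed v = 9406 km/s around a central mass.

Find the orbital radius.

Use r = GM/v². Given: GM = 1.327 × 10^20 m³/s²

Convert to SI: v = 9406 km/s = 9.406e+06 m/s.
For a circular orbit, v² = GM / r, so r = GM / v².
r = 1.327e+20 / (9.406e+06)² m ≈ 1.5e+06 m = 1.5 Mm.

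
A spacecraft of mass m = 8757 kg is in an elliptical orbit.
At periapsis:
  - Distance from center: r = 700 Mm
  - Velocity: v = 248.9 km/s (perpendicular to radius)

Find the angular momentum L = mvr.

Convert to SI: r = 700 Mm = 7e+08 m; v = 248.9 km/s = 248900 m/s.
Since v is perpendicular to r, L = m · v · r.
L = 8757 · 248900 · 7e+08 kg·m²/s ≈ 1.526e+18 kg·m²/s.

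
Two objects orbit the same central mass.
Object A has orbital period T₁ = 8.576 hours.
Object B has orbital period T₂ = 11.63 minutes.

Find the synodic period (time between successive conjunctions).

Convert to SI: T₁ = 8.576 hours = 30873.6 s; T₂ = 11.63 minutes = 697.8 s.
T_syn = |T₁ · T₂ / (T₁ − T₂)|.
T_syn = |30873.6 · 697.8 / (30873.6 − 697.8)| s ≈ 713.9 s = 11.9 minutes.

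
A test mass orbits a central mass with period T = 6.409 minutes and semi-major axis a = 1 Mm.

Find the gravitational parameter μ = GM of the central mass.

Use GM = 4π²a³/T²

Convert to SI: T = 6.409 minutes = 384.54 s; a = 1 Mm = 1e+06 m.
GM = 4π² · a³ / T².
GM = 4π² · (1e+06)³ / (384.54)² m³/s² ≈ 2.67e+14 m³/s² = 2.67 × 10^14 m³/s².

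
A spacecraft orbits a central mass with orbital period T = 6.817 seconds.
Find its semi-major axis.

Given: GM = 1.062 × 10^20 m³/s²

Invert Kepler's third law: a = (GM · T² / (4π²))^(1/3).
Substituting T = 6.817 s and GM = 1.062e+20 m³/s²:
a = (1.062e+20 · (6.817)² / (4π²))^(1/3) m
a ≈ 5e+06 m = 5 Mm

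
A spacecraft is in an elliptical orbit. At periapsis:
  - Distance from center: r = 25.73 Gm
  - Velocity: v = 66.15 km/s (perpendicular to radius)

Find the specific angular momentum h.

Convert to SI: r = 25.73 Gm = 2.573e+10 m; v = 66.15 km/s = 66150 m/s.
With v perpendicular to r, h = r · v.
h = 2.573e+10 · 66150 m²/s ≈ 1.702e+15 m²/s.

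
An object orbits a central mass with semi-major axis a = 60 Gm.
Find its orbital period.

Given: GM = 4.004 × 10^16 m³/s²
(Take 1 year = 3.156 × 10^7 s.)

Convert to SI: a = 60 Gm = 6e+10 m.
Kepler's third law: T = 2π √(a³ / GM).
Substituting a = 6e+10 m and GM = 4.004e+16 m³/s²:
T = 2π √((6e+10)³ / 4.004e+16) s
T ≈ 4.615e+08 s = 14.62 years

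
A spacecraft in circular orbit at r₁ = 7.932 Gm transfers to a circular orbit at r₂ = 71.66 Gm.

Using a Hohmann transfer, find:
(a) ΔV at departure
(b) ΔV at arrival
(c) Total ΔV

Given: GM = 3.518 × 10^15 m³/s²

Convert to SI: r₁ = 7.932 Gm = 7.932e+09 m; r₂ = 71.66 Gm = 7.166e+10 m.
Transfer semi-major axis: a_t = (r₁ + r₂)/2 = (7.932e+09 + 7.166e+10)/2 = 3.9796e+10 m.
Circular speeds: v₁ = √(GM/r₁) = 665.973 m/s, v₂ = √(GM/r₂) = 221.569 m/s.
Transfer speeds (vis-viva v² = GM(2/r − 1/a_t)): v₁ᵗ = 893.666 m/s, v₂ᵗ = 98.9193 m/s.
(a) ΔV₁ = |v₁ᵗ − v₁| ≈ 227.7 m/s = 227.7 m/s.
(b) ΔV₂ = |v₂ − v₂ᵗ| ≈ 122.6 m/s = 122.6 m/s.
(c) ΔV_total = ΔV₁ + ΔV₂ ≈ 350.3 m/s = 350.3 m/s.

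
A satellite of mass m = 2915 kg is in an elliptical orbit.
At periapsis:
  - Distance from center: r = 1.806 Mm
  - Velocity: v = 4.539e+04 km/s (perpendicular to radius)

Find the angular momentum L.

Convert to SI: r = 1.806 Mm = 1.806e+06 m; v = 4.539e+04 km/s = 4.539e+07 m/s.
Since v is perpendicular to r, L = m · v · r.
L = 2915 · 4.539e+07 · 1.806e+06 kg·m²/s ≈ 2.39e+17 kg·m²/s.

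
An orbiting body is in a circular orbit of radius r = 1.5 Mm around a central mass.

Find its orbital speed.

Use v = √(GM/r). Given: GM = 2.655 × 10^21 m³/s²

Convert to SI: r = 1.5 Mm = 1.5e+06 m.
For a circular orbit, gravity supplies the centripetal force, so v = √(GM / r).
v = √(2.655e+21 / 1.5e+06) m/s ≈ 4.207e+07 m/s = 4.207e+04 km/s.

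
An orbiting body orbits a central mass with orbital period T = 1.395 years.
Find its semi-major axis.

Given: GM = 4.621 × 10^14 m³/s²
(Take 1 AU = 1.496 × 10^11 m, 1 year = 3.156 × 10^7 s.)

Convert to SI: T = 1.395 years = 4.40262e+07 s.
Invert Kepler's third law: a = (GM · T² / (4π²))^(1/3).
Substituting T = 4.40262e+07 s and GM = 4.621e+14 m³/s²:
a = (4.621e+14 · (4.40262e+07)² / (4π²))^(1/3) m
a ≈ 2.831e+09 m = 0.01892 AU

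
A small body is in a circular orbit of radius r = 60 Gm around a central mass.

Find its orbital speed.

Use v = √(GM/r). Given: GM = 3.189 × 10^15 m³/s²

Convert to SI: r = 60 Gm = 6e+10 m.
For a circular orbit, gravity supplies the centripetal force, so v = √(GM / r).
v = √(3.189e+15 / 6e+10) m/s ≈ 230.5 m/s = 230.5 m/s.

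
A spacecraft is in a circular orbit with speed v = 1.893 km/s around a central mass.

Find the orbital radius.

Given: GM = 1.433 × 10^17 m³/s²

Convert to SI: v = 1.893 km/s = 1893 m/s.
For a circular orbit, v² = GM / r, so r = GM / v².
r = 1.433e+17 / (1893)² m ≈ 3.999e+10 m = 3.999 × 10^10 m.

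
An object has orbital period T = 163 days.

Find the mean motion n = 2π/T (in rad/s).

Convert to SI: T = 163 days = 1.40832e+07 s.
n = 2π / T.
n = 2π / 1.40832e+07 s ≈ 4.461e-07 rad/s.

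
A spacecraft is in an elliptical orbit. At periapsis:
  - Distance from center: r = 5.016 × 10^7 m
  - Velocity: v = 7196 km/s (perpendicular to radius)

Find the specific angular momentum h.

Convert to SI: v = 7196 km/s = 7.196e+06 m/s.
With v perpendicular to r, h = r · v.
h = 5.016e+07 · 7.196e+06 m²/s ≈ 3.61e+14 m²/s.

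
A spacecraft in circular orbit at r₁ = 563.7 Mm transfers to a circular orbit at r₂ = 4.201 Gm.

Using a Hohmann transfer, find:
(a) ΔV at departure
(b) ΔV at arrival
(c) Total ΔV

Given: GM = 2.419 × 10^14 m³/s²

Convert to SI: r₁ = 563.7 Mm = 5.637e+08 m; r₂ = 4.201 Gm = 4.201e+09 m.
Transfer semi-major axis: a_t = (r₁ + r₂)/2 = (5.637e+08 + 4.201e+09)/2 = 2.38235e+09 m.
Circular speeds: v₁ = √(GM/r₁) = 655.079 m/s, v₂ = √(GM/r₂) = 239.962 m/s.
Transfer speeds (vis-viva v² = GM(2/r − 1/a_t)): v₁ᵗ = 869.896 m/s, v₂ᵗ = 116.725 m/s.
(a) ΔV₁ = |v₁ᵗ − v₁| ≈ 214.8 m/s = 214.8 m/s.
(b) ΔV₂ = |v₂ − v₂ᵗ| ≈ 123.2 m/s = 123.2 m/s.
(c) ΔV_total = ΔV₁ + ΔV₂ ≈ 338.1 m/s = 338.1 m/s.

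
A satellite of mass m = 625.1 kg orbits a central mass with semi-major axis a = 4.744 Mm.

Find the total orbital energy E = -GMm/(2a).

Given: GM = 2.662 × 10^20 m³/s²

Convert to SI: a = 4.744 Mm = 4.744e+06 m.
E = −GMm / (2a).
E = −2.662e+20 · 625.1 / (2 · 4.744e+06) J ≈ -1.754e+16 J = -17.54 PJ.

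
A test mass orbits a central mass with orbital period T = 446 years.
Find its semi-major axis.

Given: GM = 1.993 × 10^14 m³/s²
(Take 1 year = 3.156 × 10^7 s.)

Convert to SI: T = 446 years = 1.40758e+10 s.
Invert Kepler's third law: a = (GM · T² / (4π²))^(1/3).
Substituting T = 1.40758e+10 s and GM = 1.993e+14 m³/s²:
a = (1.993e+14 · (1.40758e+10)² / (4π²))^(1/3) m
a ≈ 1e+11 m = 100 Gm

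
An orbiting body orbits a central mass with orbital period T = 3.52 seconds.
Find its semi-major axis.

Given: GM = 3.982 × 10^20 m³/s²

Invert Kepler's third law: a = (GM · T² / (4π²))^(1/3).
Substituting T = 3.52 s and GM = 3.982e+20 m³/s²:
a = (3.982e+20 · (3.52)² / (4π²))^(1/3) m
a ≈ 5e+06 m = 5 Mm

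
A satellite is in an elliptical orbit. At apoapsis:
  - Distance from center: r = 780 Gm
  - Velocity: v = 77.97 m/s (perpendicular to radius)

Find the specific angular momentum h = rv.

Convert to SI: r = 780 Gm = 7.8e+11 m.
With v perpendicular to r, h = r · v.
h = 7.8e+11 · 77.97 m²/s ≈ 6.082e+13 m²/s.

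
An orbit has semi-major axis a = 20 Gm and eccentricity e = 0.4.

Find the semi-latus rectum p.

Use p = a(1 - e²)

Convert to SI: a = 20 Gm = 2e+10 m.
p = a (1 − e²).
p = 2e+10 · (1 − (0.4)²) = 2e+10 · 0.84 ≈ 1.68e+10 m = 16.8 Gm.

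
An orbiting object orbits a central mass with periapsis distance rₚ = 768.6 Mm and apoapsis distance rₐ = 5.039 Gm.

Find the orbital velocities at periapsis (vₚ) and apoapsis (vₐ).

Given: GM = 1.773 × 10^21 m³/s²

Convert to SI: rₚ = 768.6 Mm = 7.686e+08 m; rₐ = 5.039 Gm = 5.039e+09 m.
Use the vis-viva equation v² = GM(2/r − 1/a) with a = (rₚ + rₐ)/2 = (7.686e+08 + 5.039e+09)/2 = 2.9038e+09 m.
vₚ = √(GM · (2/rₚ − 1/a)) = √(1.773e+21 · (2/7.686e+08 − 1/2.9038e+09)) m/s ≈ 2.001e+06 m/s = 2001 km/s.
vₐ = √(GM · (2/rₐ − 1/a)) = √(1.773e+21 · (2/5.039e+09 − 1/2.9038e+09)) m/s ≈ 3.052e+05 m/s = 305.2 km/s.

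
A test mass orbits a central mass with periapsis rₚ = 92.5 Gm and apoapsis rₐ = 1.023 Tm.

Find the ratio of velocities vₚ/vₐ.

Convert to SI: rₚ = 92.5 Gm = 9.25e+10 m; rₐ = 1.023 Tm = 1.023e+12 m.
Conservation of angular momentum gives rₚvₚ = rₐvₐ, so vₚ/vₐ = rₐ/rₚ.
vₚ/vₐ = 1.023e+12 / 9.25e+10 ≈ 11.06.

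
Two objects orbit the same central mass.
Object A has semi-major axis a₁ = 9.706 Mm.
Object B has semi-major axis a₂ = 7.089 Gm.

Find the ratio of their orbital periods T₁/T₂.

Convert to SI: a₁ = 9.706 Mm = 9.706e+06 m; a₂ = 7.089 Gm = 7.089e+09 m.
From Kepler's third law, (T₁/T₂)² = (a₁/a₂)³, so T₁/T₂ = (a₁/a₂)^(3/2).
a₁/a₂ = 9.706e+06 / 7.089e+09 = 0.00136916.
T₁/T₂ = (0.00136916)^(3/2) ≈ 5.066e-05.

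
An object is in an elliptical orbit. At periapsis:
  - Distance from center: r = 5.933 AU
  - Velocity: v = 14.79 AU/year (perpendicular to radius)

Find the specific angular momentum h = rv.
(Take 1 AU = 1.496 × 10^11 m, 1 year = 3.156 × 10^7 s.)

Convert to SI: r = 5.933 AU = 8.87577e+11 m; v = 14.79 AU/year = 70107.2 m/s.
With v perpendicular to r, h = r · v.
h = 8.87577e+11 · 70107.2 m²/s ≈ 6.223e+16 m²/s.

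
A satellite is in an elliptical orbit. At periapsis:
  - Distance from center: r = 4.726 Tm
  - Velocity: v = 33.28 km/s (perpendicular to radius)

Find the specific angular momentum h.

Convert to SI: r = 4.726 Tm = 4.726e+12 m; v = 33.28 km/s = 33280 m/s.
With v perpendicular to r, h = r · v.
h = 4.726e+12 · 33280 m²/s ≈ 1.573e+17 m²/s.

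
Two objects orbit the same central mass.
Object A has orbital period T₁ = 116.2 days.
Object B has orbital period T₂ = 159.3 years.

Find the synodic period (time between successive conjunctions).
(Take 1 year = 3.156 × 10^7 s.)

Convert to SI: T₁ = 116.2 days = 1.00397e+07 s; T₂ = 159.3 years = 5.02751e+09 s.
T_syn = |T₁ · T₂ / (T₁ − T₂)|.
T_syn = |1.00397e+07 · 5.02751e+09 / (1.00397e+07 − 5.02751e+09)| s ≈ 1.006e+07 s = 116.4 days.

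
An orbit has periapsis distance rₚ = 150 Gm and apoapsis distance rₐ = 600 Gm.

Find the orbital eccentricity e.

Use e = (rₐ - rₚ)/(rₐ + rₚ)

Convert to SI: rₚ = 150 Gm = 1.5e+11 m; rₐ = 600 Gm = 6e+11 m.
e = (rₐ − rₚ) / (rₐ + rₚ).
e = (6e+11 − 1.5e+11) / (6e+11 + 1.5e+11) = 4.5e+11 / 7.5e+11 ≈ 0.6.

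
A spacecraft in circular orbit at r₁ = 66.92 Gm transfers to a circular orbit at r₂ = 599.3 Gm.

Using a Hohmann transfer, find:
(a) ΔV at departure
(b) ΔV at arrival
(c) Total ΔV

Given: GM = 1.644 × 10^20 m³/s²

Convert to SI: r₁ = 66.92 Gm = 6.692e+10 m; r₂ = 599.3 Gm = 5.993e+11 m.
Transfer semi-major axis: a_t = (r₁ + r₂)/2 = (6.692e+10 + 5.993e+11)/2 = 3.3311e+11 m.
Circular speeds: v₁ = √(GM/r₁) = 49564.8 m/s, v₂ = √(GM/r₂) = 16562.6 m/s.
Transfer speeds (vis-viva v² = GM(2/r − 1/a_t)): v₁ᵗ = 66481.6 m/s, v₂ᵗ = 7423.57 m/s.
(a) ΔV₁ = |v₁ᵗ − v₁| ≈ 1.692e+04 m/s = 16.92 km/s.
(b) ΔV₂ = |v₂ − v₂ᵗ| ≈ 9139 m/s = 9.139 km/s.
(c) ΔV_total = ΔV₁ + ΔV₂ ≈ 2.606e+04 m/s = 26.06 km/s.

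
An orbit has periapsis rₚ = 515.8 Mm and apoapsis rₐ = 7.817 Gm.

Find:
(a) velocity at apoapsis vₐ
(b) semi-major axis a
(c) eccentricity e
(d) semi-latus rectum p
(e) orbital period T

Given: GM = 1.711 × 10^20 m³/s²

Convert to SI: rₚ = 515.8 Mm = 5.158e+08 m; rₐ = 7.817 Gm = 7.817e+09 m.
(a) With a = (rₚ + rₐ)/2 = 4.1664e+09 m, vₐ = √(GM (2/rₐ − 1/a)) = √(1.711e+20 · (2/7.817e+09 − 1/4.1664e+09)) m/s ≈ 5.206e+04 m/s
(b) a = (rₚ + rₐ)/2 = (5.158e+08 + 7.817e+09)/2 ≈ 4.166e+09 m
(c) e = (rₐ − rₚ)/(rₐ + rₚ) = (7.817e+09 − 5.158e+08)/(7.817e+09 + 5.158e+08) ≈ 0.8762
(d) From a = (rₚ + rₐ)/2 = 4.1664e+09 m and e = (rₐ − rₚ)/(rₐ + rₚ) = 0.8762, p = a(1 − e²) = 4.1664e+09 · (1 − (0.8762)²) ≈ 9.677e+08 m
(e) With a = (rₚ + rₐ)/2 = 4.1664e+09 m, T = 2π √(a³/GM) = 2π √((4.1664e+09)³/1.711e+20) s ≈ 1.292e+05 s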